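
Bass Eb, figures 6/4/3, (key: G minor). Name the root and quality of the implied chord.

The figures 6/4/3 indicate a seventh chord in second inversion.
In second inversion the root lies a fourth above the bass: a fourth above Eb in G minor is A.
The chord tones are Eb, G, A, C, giving A half-diminished seventh.

A half-diminished seventh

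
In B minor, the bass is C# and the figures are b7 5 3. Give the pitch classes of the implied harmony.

C#, E, G, Bb

A third above C# in this key is E.
A fifth above C# in this key is G.
A seventh above C# in this key is B, lowered to Bb by the flat.
Together with the bass C#, this spells C# diminished seventh in root position.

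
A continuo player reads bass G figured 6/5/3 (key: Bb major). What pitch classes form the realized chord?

G, Bb, D, Eb

A third above G in this key is Bb.
A fifth above G in this key is D.
A sixth above G in this key is Eb.
Together with the bass G, this spells Eb major seventh in first inversion.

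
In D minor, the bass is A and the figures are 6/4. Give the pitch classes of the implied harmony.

A, D, F

A fourth above A in this key is D.
A sixth above A in this key is F.
Together with the bass A, this spells D minor in second inversion.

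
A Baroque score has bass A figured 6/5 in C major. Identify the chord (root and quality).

F major seventh

The figures 6/5 indicate a seventh chord in first inversion.
In first inversion the root lies a sixth above the bass: a sixth above A in C major is F.
The chord tones are A, C, E, F, giving F major seventh.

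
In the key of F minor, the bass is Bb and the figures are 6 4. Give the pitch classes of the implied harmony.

A fourth above Bb in this key is Eb.
A sixth above Bb in this key is G.
Together with the bass Bb, this spells Eb major in second inversion.

Bb, Eb, G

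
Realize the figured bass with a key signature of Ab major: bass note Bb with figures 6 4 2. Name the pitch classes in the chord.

Bb, C, Eb, G

A second above Bb in this key is C.
A fourth above Bb in this key is Eb.
A sixth above Bb in this key is G.
Together with the bass Bb, this spells C minor seventh in third inversion.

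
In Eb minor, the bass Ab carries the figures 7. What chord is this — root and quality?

The figures 7 indicate a seventh chord in root position.
In root position the bass is the root, so the root is Ab.
The chord tones are Ab, Cb, Eb, Gb, giving Ab minor seventh.

Ab minor seventh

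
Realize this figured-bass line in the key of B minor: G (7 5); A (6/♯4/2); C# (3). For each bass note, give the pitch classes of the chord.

G (7/5/3): G, B, D, F#.
A (6/#4/2): A, B, D#, F#.
C# (5/3): C#, E, G.

G, B, D, F# | A, B, D#, F# | C#, E, G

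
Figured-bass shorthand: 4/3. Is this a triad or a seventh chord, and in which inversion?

seventh chord, second inversion

4/3 is shorthand for 6/4/3.
Intervals of 6/4/3 above the bass form a seventh chord; the bass is the fifth, so this is second inversion.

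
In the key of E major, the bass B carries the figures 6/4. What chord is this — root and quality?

E major

The figures 6/4 indicate a triad in second inversion.
In second inversion the root lies a fourth above the bass: a fourth above B in E major is E.
The chord tones are B, E, G#, giving E major.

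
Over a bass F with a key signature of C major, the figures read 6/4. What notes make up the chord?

A fourth above F in this key is B.
A sixth above F in this key is D.
Together with the bass F, this spells B diminished in second inversion.

F, B, D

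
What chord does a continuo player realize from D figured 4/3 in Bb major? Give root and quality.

The figures 4/3 indicate a seventh chord in second inversion.
In second inversion the root lies a fourth above the bass: a fourth above D in Bb major is G.
The chord tones are D, F, G, Bb, giving G minor seventh.

G minor seventh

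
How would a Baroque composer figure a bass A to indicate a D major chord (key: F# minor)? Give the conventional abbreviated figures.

6/4

A is the fifth of D major, so the chord is in second inversion.
A triad in second inversion is figured 6/4, conventionally abbreviated 6/4.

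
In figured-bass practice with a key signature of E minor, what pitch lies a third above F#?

A

Counting 2 letter steps above F# lands on A; in E minor, that letter is A.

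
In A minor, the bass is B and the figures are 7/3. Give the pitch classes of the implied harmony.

B, D, F, A

The written figures 7/3 are shorthand for 7/5/3: the 5 is implied.
A third above B in this key is D.
A fifth above B in this key is F.
A seventh above B in this key is A.
Together with the bass B, this spells B half-diminished seventh in root position.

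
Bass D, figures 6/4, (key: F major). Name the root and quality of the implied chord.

G minor

The figures 6/4 indicate a triad in second inversion.
In second inversion the root lies a fourth above the bass: a fourth above D in F major is G.
The chord tones are D, G, Bb, giving G minor.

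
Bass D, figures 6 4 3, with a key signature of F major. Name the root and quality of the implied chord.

The figures 6 4 3 indicate a seventh chord in second inversion.
In second inversion the root lies a fourth above the bass: a fourth above D in F major is G.
The chord tones are D, F, G, Bb, giving G minor seventh.

G minor seventh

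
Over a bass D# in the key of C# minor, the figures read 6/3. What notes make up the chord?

D#, F#, B

A third above D# in this key is F#.
A sixth above D# in this key is B.
Together with the bass D#, this spells B major in first inversion.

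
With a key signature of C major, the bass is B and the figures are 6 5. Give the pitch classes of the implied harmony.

The written figures 6 5 are shorthand for 6/5/3: the 3 is implied.
A third above B in this key is D.
A fifth above B in this key is F.
A sixth above B in this key is G.
Together with the bass B, this spells G dominant seventh in first inversion.

B, D, F, G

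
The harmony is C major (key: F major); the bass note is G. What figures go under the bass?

G is the fifth of C major, so the chord is in second inversion.
A triad in second inversion is figured 6/4, conventionally abbreviated 6/4.

6/4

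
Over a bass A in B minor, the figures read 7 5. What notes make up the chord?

The written figures 7 5 are shorthand for 7/5/3: the 3 is implied.
A third above A in this key is C#.
A fifth above A in this key is E.
A seventh above A in this key is G.
Together with the bass A, this spells A dominant seventh in root position.

A, C#, E, G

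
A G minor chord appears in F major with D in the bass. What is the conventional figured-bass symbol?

6/4

D is the fifth of G minor, so the chord is in second inversion.
A triad in second inversion is figured 6/4, conventionally abbreviated 6/4.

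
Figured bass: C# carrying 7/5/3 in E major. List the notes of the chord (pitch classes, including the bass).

A third above C# in this key is E.
A fifth above C# in this key is G#.
A seventh above C# in this key is B.
Together with the bass C#, this spells C# minor seventh in root position.

C#, E, G#, B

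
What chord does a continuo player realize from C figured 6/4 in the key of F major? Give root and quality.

F major

The figures 6/4 indicate a triad in second inversion.
In second inversion the root lies a fourth above the bass: a fourth above C in F major is F.
The chord tones are C, F, A, giving F major.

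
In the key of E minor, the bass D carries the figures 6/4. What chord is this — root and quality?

The figures 6/4 indicate a triad in second inversion.
In second inversion the root lies a fourth above the bass: a fourth above D in E minor is G.
The chord tones are D, G, B, giving G major.

G major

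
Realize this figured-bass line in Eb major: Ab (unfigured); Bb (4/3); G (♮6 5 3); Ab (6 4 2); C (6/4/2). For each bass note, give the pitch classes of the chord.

Ab (5/3): Ab, C, Eb.
Bb (6/4/3): Bb, D, Eb, G.
G (♮6/5/3): G, Bb, D, E.
Ab (6/4/2): Ab, Bb, D, F.
C (6/4/2): C, D, F, Ab.

Ab, C, Eb | Bb, D, Eb, G | G, Bb, D, E | Ab, Bb, D, F | C, D, F, Ab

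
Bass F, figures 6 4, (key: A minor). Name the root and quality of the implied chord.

B diminished

The figures 6 4 indicate a triad in second inversion.
In second inversion the root lies a fourth above the bass: a fourth above F in A minor is B.
The chord tones are F, B, D, giving B diminished.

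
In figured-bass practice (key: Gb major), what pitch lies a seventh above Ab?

Gb

Counting 6 letter steps above Ab lands on G; in Gb major, that letter is Gb.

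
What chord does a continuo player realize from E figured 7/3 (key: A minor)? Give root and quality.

E minor seventh

The figures 7/3 indicate a seventh chord in root position.
In root position the bass is the root, so the root is E.
The chord tones are E, G, B, D, giving E minor seventh.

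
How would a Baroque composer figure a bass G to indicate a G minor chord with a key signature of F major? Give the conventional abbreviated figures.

no figures

G is the root of G minor, so the chord is in root position.
A triad in root position is figured 5/3, conventionally abbreviated (no figures — root-position triad).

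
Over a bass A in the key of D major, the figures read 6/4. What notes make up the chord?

A fourth above A in this key is D.
A sixth above A in this key is F#.
Together with the bass A, this spells D major in second inversion.

A, D, F#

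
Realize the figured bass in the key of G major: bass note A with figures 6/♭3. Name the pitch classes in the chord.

A third above A in this key is C, lowered to Cb by the flat.
A sixth above A in this key is F#.

A, Cb, F#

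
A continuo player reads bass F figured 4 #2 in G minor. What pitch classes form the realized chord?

The written figures 4 #2 are shorthand for 6/4/2: the 6 is implied.
A second above F in this key is G, raised to G# by the sharp.
A fourth above F in this key is Bb.
A sixth above F in this key is D.

F, G#, Bb, D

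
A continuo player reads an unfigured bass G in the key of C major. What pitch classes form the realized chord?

An unfigured bass implies 5/3.
A third above G in this key is B.
A fifth above G in this key is D.
Together with the bass G, this spells G major in root position.

G, B, D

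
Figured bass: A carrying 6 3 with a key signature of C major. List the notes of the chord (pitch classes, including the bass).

A, C, F

A third above A in this key is C.
A sixth above A in this key is F.
Together with the bass A, this spells F major in first inversion.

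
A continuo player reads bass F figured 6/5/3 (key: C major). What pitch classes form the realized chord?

A third above F in this key is A.
A fifth above F in this key is C.
A sixth above F in this key is D.
Together with the bass F, this spells D minor seventh in first inversion.

F, A, C, D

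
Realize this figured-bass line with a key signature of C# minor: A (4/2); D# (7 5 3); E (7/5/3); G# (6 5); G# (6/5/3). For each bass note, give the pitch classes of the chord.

A (6/4/2): A, B, D#, F#.
D# (7/5/3): D#, F#, A, C#.
E (7/5/3): E, G#, B, D#.
G# (6/5/3): G#, B, D#, E.
G# (6/5/3): G#, B, D#, E.

A, B, D#, F# | D#, F#, A, C# | E, G#, B, D# | G#, B, D#, E | G#, B, D#, E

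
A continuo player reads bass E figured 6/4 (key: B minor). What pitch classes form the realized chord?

A fourth above E in this key is A.
A sixth above E in this key is C#.
Together with the bass E, this spells A major in second inversion.

E, A, C#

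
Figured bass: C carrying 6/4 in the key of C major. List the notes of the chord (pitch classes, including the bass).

C, F, A

A fourth above C in this key is F.
A sixth above C in this key is A.
Together with the bass C, this spells F major in second inversion.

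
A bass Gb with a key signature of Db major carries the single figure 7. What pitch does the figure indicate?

Counting 6 letter steps above Gb lands on F; in Db major, that letter is F.

F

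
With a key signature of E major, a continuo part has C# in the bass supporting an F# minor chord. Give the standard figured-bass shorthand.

C# is the fifth of F# minor, so the chord is in second inversion.
A triad in second inversion is figured 6/4, conventionally abbreviated 6/4.

6/4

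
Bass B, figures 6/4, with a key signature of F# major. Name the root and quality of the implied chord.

The figures 6/4 indicate a triad in second inversion.
In second inversion the root lies a fourth above the bass: a fourth above B in F# major is E#.
The chord tones are B, E#, G#, giving E# diminished.

E# diminished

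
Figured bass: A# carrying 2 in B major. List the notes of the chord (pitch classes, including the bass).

The written figures 2 are shorthand for 6/4/2: the 6/4 are implied.
A second above A# in this key is B.
A fourth above A# in this key is D#.
A sixth above A# in this key is F#.
Together with the bass A#, this spells B major seventh in third inversion.

A#, B, D#, F#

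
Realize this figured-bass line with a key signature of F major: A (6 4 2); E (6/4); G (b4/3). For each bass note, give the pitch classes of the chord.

A (6/4/2): A, Bb, D, F.
E (6/4): E, A, C.
G (6/b4/3): G, Bb, Cb, E.

A, Bb, D, F | E, A, C | G, Bb, Cb, E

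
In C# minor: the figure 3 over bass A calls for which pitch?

Counting 2 letter steps above A lands on C; in C# minor, that letter is C#.

C#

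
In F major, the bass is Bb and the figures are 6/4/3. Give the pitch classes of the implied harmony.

A third above Bb in this key is D.
A fourth above Bb in this key is E.
A sixth above Bb in this key is G.
Together with the bass Bb, this spells E half-diminished seventh in second inversion.

Bb, D, E, G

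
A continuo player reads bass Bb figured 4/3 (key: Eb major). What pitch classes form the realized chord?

Bb, D, Eb, G

The written figures 4/3 are shorthand for 6/4/3: the 6 is implied.
A third above Bb in this key is D.
A fourth above Bb in this key is Eb.
A sixth above Bb in this key is G.
Together with the bass Bb, this spells Eb major seventh in second inversion.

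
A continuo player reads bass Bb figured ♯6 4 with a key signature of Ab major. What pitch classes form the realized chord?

Bb, Eb, G#

A fourth above Bb in this key is Eb.
A sixth above Bb in this key is G, raised to G# by the sharp.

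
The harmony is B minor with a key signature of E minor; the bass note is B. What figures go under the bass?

B is the root of B minor, so the chord is in root position.
A triad in root position is figured 5/3, conventionally abbreviated (no figures — root-position triad).

no figures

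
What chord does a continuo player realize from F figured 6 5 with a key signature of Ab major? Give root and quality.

The figures 6 5 indicate a seventh chord in first inversion.
In first inversion the root lies a sixth above the bass: a sixth above F in Ab major is Db.
The chord tones are F, Ab, C, Db, giving Db major seventh.

Db major seventh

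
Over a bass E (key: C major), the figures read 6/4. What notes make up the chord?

E, A, C

A fourth above E in this key is A.
A sixth above E in this key is C.
Together with the bass E, this spells A minor in second inversion.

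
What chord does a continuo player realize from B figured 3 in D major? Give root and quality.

The figures 3 indicate a triad in root position.
In root position the bass is the root, so the root is B.
The chord tones are B, D, F#, giving B minor.

B minor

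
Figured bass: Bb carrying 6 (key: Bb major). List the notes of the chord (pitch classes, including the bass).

The written figures 6 are shorthand for 6/3: the 3 is implied.
A third above Bb in this key is D.
A sixth above Bb in this key is G.
Together with the bass Bb, this spells G minor in first inversion.

Bb, D, G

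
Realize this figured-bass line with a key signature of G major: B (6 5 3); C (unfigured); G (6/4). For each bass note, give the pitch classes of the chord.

B (6/5/3): B, D, F#, G.
C (5/3): C, E, G.
G (6/4): G, C, E.

B, D, F#, G | C, E, G | G, C, E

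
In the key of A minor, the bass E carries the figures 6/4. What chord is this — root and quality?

A minor

The figures 6/4 indicate a triad in second inversion.
In second inversion the root lies a fourth above the bass: a fourth above E in A minor is A.
The chord tones are E, A, C, giving A minor.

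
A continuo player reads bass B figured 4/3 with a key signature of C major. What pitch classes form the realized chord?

B, D, E, G

The written figures 4/3 are shorthand for 6/4/3: the 6 is implied.
A third above B in this key is D.
A fourth above B in this key is E.
A sixth above B in this key is G.
Together with the bass B, this spells E minor seventh in second inversion.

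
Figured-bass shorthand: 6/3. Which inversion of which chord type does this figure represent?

triad, first inversion

Intervals of 6/3 above the bass form a triad; the bass is the third, so this is first inversion.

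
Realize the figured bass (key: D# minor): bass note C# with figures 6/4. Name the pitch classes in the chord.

C#, F#, A#

A fourth above C# in this key is F#.
A sixth above C# in this key is A#.
Together with the bass C#, this spells F# major in second inversion.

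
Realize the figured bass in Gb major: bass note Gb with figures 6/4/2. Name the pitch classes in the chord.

Gb, Ab, Cb, Eb

A second above Gb in this key is Ab.
A fourth above Gb in this key is Cb.
A sixth above Gb in this key is Eb.
Together with the bass Gb, this spells Ab minor seventh in third inversion.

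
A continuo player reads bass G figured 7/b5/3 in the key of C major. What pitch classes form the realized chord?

A third above G in this key is B.
A fifth above G in this key is D, lowered to Db by the flat.
A seventh above G in this key is F.

G, B, Db, F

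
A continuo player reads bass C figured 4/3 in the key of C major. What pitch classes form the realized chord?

C, E, F, A

The written figures 4/3 are shorthand for 6/4/3: the 6 is implied.
A third above C in this key is E.
A fourth above C in this key is F.
A sixth above C in this key is A.
Together with the bass C, this spells F major seventh in second inversion.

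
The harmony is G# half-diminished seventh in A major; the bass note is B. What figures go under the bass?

B is the third of G# half-diminished seventh, so the chord is in first inversion.
A seventh chord in first inversion is figured 6/5/3, conventionally abbreviated 6/5.

6/5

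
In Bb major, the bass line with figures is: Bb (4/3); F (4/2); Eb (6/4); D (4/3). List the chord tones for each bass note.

Bb, D, Eb, G | F, G, Bb, D | Eb, A, C | D, F, G, Bb

Bb (6/4/3): Bb, D, Eb, G.
F (6/4/2): F, G, Bb, D.
Eb (6/4): Eb, A, C.
D (6/4/3): D, F, G, Bb.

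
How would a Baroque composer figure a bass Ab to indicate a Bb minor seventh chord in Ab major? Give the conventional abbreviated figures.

Ab is the seventh of Bb minor seventh, so the chord is in third inversion.
A seventh chord in third inversion is figured 6/4/2, conventionally abbreviated 4/2.

4/2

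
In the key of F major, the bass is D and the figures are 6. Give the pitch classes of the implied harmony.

D, F, Bb

The written figures 6 are shorthand for 6/3: the 3 is implied.
A third above D in this key is F.
A sixth above D in this key is Bb.
Together with the bass D, this spells Bb major in first inversion.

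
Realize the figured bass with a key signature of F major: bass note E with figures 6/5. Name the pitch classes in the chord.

The written figures 6/5 are shorthand for 6/5/3: the 3 is implied.
A third above E in this key is G.
A fifth above E in this key is Bb.
A sixth above E in this key is C.
Together with the bass E, this spells C dominant seventh in first inversion.

E, G, Bb, C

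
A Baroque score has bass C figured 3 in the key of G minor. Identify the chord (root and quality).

C minor

The figures 3 indicate a triad in root position.
In root position the bass is the root, so the root is C.
The chord tones are C, Eb, G, giving C minor.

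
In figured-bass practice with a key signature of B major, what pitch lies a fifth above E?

Counting 4 letter steps above E lands on B; in B major, that letter is B.

B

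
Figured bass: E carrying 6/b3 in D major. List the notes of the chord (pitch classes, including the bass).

A third above E in this key is G, lowered to Gb by the flat.
A sixth above E in this key is C#.

E, Gb, C#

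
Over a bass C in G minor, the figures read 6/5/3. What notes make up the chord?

C, Eb, G, A

A third above C in this key is Eb.
A fifth above C in this key is G.
A sixth above C in this key is A.
Together with the bass C, this spells A half-diminished seventh in first inversion.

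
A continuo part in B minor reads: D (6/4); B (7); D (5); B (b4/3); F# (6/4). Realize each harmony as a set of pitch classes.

D, G, B | B, D, F#, A | D, F#, A | B, D, Eb, G | F#, B, D

D (6/4): D, G, B.
B (7/5/3): B, D, F#, A.
D (5/3): D, F#, A.
B (6/b4/3): B, D, Eb, G.
F# (6/4): F#, B, D.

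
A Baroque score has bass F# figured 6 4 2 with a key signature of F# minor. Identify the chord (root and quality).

The figures 6 4 2 indicate a seventh chord in third inversion.
In third inversion the root lies a second above the bass: a second above F# in F# minor is G#.
The chord tones are F#, G#, B, D, giving G# half-diminished seventh.

G# half-diminished seventh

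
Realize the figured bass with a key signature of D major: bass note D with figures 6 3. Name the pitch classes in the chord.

D, F#, B

A third above D in this key is F#.
A sixth above D in this key is B.
Together with the bass D, this spells B minor in first inversion.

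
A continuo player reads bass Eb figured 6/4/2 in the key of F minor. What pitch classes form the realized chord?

A second above Eb in this key is F.
A fourth above Eb in this key is Ab.
A sixth above Eb in this key is C.
Together with the bass Eb, this spells F minor seventh in third inversion.

Eb, F, Ab, C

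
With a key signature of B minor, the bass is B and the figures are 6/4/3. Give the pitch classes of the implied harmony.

A third above B in this key is D.
A fourth above B in this key is E.
A sixth above B in this key is G.
Together with the bass B, this spells E minor seventh in second inversion.

B, D, E, G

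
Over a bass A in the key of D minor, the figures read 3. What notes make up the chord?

The written figures 3 are shorthand for 5/3: the 5 is implied.
A third above A in this key is C.
A fifth above A in this key is E.
Together with the bass A, this spells A minor in root position.

A, C, E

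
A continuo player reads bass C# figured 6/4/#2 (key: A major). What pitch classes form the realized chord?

A second above C# in this key is D, raised to D# by the sharp.
A fourth above C# in this key is F#.
A sixth above C# in this key is A.
Together with the bass C#, this spells D# half-diminished seventh in third inversion.

C#, D#, F#, A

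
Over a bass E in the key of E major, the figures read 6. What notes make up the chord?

E, G#, C#

The written figures 6 are shorthand for 6/3: the 3 is implied.
A third above E in this key is G#.
A sixth above E in this key is C#.
Together with the bass E, this spells C# minor in first inversion.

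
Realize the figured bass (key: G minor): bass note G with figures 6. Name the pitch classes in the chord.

G, Bb, Eb

The written figures 6 are shorthand for 6/3: the 3 is implied.
A third above G in this key is Bb.
A sixth above G in this key is Eb.
Together with the bass G, this spells Eb major in first inversion.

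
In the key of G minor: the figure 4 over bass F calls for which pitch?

Counting 3 letter steps above F lands on B; in G minor, that letter is Bb.

Bb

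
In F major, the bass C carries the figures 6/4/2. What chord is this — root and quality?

The figures 6/4/2 indicate a seventh chord in third inversion.
In third inversion the root lies a second above the bass: a second above C in F major is D.
The chord tones are C, D, F, A, giving D minor seventh.

D minor seventh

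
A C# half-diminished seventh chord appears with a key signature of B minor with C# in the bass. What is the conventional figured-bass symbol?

7

C# is the root of C# half-diminished seventh, so the chord is in root position.
A seventh chord in root position is figured 7/5/3, conventionally abbreviated 7.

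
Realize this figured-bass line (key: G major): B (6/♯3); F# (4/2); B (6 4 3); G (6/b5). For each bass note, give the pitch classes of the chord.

B (6/#3): B, D#, G.
F# (6/4/2): F#, G, B, D.
B (6/4/3): B, D, E, G.
G (6/b5/3): G, B, Db, E.

B, D#, G | F#, G, B, D | B, D, E, G | G, B, Db, E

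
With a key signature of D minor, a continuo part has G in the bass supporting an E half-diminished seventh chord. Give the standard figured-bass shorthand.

G is the third of E half-diminished seventh, so the chord is in first inversion.
A seventh chord in first inversion is figured 6/5/3, conventionally abbreviated 6/5.

6/5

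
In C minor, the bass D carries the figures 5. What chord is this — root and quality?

D diminished

The figures 5 indicate a triad in root position.
In root position the bass is the root, so the root is D.
The chord tones are D, F, Ab, giving D diminished.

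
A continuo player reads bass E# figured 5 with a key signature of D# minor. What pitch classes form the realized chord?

E#, G#, B

The written figures 5 are shorthand for 5/3: the 3 is implied.
A third above E# in this key is G#.
A fifth above E# in this key is B.
Together with the bass E#, this spells E# diminished in root position.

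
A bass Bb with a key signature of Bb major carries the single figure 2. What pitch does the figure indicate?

Counting 1 letter step above Bb lands on C; in Bb major, that letter is C.

C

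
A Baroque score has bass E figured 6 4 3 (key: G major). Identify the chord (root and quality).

The figures 6 4 3 indicate a seventh chord in second inversion.
In second inversion the root lies a fourth above the bass: a fourth above E in G major is A.
The chord tones are E, G, A, C, giving A minor seventh.

A minor seventh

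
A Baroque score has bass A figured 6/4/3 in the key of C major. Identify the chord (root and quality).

The figures 6/4/3 indicate a seventh chord in second inversion.
In second inversion the root lies a fourth above the bass: a fourth above A in C major is D.
The chord tones are A, C, D, F, giving D minor seventh.

D minor seventh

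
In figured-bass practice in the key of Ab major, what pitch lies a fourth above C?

Counting 3 letter steps above C lands on F; in Ab major, that letter is F.

F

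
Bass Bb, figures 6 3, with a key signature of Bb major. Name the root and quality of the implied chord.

The figures 6 3 indicate a triad in first inversion.
In first inversion the root lies a sixth above the bass: a sixth above Bb in Bb major is G.
The chord tones are Bb, D, G, giving G minor.

G minor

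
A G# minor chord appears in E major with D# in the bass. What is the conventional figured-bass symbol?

6/4

D# is the fifth of G# minor, so the chord is in second inversion.
A triad in second inversion is figured 6/4, conventionally abbreviated 6/4.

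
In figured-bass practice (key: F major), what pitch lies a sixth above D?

Counting 5 letter steps above D lands on B; in F major, that letter is Bb.

Bb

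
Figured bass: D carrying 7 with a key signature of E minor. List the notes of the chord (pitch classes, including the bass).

The written figures 7 are shorthand for 7/5/3: the 5/3 are implied.
A third above D in this key is F#.
A fifth above D in this key is A.
A seventh above D in this key is C.
Together with the bass D, this spells D dominant seventh in root position.

D, F#, A, C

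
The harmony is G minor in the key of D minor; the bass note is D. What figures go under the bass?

D is the fifth of G minor, so the chord is in second inversion.
A triad in second inversion is figured 6/4, conventionally abbreviated 6/4.

6/4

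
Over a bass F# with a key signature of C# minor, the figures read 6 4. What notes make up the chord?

F#, B, D#

A fourth above F# in this key is B.
A sixth above F# in this key is D#.
Together with the bass F#, this spells B major in second inversion.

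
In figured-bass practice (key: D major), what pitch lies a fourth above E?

A

Counting 3 letter steps above E lands on A; in D major, that letter is A.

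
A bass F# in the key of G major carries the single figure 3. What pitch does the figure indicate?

Counting 2 letter steps above F# lands on A; in G major, that letter is A.

A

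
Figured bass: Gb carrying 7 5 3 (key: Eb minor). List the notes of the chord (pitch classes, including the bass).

A third above Gb in this key is Bb.
A fifth above Gb in this key is Db.
A seventh above Gb in this key is F.
Together with the bass Gb, this spells Gb major seventh in root position.

Gb, Bb, Db, F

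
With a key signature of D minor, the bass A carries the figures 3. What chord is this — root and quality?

The figures 3 indicate a triad in root position.
In root position the bass is the root, so the root is A.
The chord tones are A, C, E, giving A minor.

A minor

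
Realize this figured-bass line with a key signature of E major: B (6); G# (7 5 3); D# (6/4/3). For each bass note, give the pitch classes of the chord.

B, D#, G# | G#, B, D#, F# | D#, F#, G#, B

B (6/3): B, D#, G#.
G# (7/5/3): G#, B, D#, F#.
D# (6/4/3): D#, F#, G#, B.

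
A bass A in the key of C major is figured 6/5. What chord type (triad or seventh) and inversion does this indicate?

6/5 is shorthand for 6/5/3.
Intervals of 6/5/3 above the bass form a seventh chord; the bass is the third, so this is first inversion.

seventh chord, first inversion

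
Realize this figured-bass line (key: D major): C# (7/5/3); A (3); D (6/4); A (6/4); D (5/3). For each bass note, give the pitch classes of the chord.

C#, E, G, B | A, C#, E | D, G, B | A, D, F# | D, F#, A

C# (7/5/3): C#, E, G, B.
A (5/3): A, C#, E.
D (6/4): D, G, B.
A (6/4): A, D, F#.
D (5/3): D, F#, A.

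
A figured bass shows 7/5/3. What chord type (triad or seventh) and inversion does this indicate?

Intervals of 7/5/3 above the bass form a seventh chord; the bass is the root, so this is root position.

seventh chord, root position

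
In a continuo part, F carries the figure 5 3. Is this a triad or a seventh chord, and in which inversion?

Intervals of 5/3 above the bass form a triad; the bass is the root, so this is root position.

triad, root position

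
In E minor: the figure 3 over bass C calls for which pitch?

E

Counting 2 letter steps above C lands on E; in E minor, that letter is E.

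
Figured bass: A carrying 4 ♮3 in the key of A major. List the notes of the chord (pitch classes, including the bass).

The written figures 4 ♮3 are shorthand for 6/4/3: the 6 is implied.
A third above A in this key is C#, made natural (C) by the ♮ figure.
A fourth above A in this key is D.
A sixth above A in this key is F#.
Together with the bass A, this spells D dominant seventh in second inversion.

A, C, D, F#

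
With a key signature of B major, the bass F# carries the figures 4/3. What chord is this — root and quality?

B major seventh

The figures 4/3 indicate a seventh chord in second inversion.
In second inversion the root lies a fourth above the bass: a fourth above F# in B major is B.
The chord tones are F#, A#, B, D#, giving B major seventh.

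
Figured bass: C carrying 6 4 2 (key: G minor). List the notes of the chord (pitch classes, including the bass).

A second above C in this key is D.
A fourth above C in this key is F.
A sixth above C in this key is A.
Together with the bass C, this spells D minor seventh in third inversion.

C, D, F, A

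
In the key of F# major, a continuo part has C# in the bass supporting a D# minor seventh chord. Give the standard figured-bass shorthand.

C# is the seventh of D# minor seventh, so the chord is in third inversion.
A seventh chord in third inversion is figured 6/4/2, conventionally abbreviated 4/2.

4/2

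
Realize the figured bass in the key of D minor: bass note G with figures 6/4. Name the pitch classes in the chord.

G, C, E

A fourth above G in this key is C.
A sixth above G in this key is E.
Together with the bass G, this spells C major in second inversion.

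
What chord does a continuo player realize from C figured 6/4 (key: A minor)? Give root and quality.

F major

The figures 6/4 indicate a triad in second inversion.
In second inversion the root lies a fourth above the bass: a fourth above C in A minor is F.
The chord tones are C, F, A, giving F major.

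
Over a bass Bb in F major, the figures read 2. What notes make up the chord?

Bb, C, E, G

The written figures 2 are shorthand for 6/4/2: the 6/4 are implied.
A second above Bb in this key is C.
A fourth above Bb in this key is E.
A sixth above Bb in this key is G.
Together with the bass Bb, this spells C dominant seventh in third inversion.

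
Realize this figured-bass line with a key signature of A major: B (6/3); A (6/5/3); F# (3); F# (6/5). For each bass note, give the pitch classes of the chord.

B (6/3): B, D, G#.
A (6/5/3): A, C#, E, F#.
F# (5/3): F#, A, C#.
F# (6/5/3): F#, A, C#, D.

B, D, G# | A, C#, E, F# | F#, A, C# | F#, A, C#, D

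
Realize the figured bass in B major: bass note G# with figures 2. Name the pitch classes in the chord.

G#, A#, C#, E

The written figures 2 are shorthand for 6/4/2: the 6/4 are implied.
A second above G# in this key is A#.
A fourth above G# in this key is C#.
A sixth above G# in this key is E.
Together with the bass G#, this spells A# half-diminished seventh in third inversion.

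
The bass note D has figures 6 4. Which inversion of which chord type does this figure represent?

Intervals of 6/4 above the bass form a triad; the bass is the fifth, so this is second inversion.

triad, second inversion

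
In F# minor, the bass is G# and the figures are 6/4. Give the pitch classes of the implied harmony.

G#, C#, E

A fourth above G# in this key is C#.
A sixth above G# in this key is E.
Together with the bass G#, this spells C# minor in second inversion.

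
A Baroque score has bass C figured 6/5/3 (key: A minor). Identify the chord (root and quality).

A minor seventh

The figures 6/5/3 indicate a seventh chord in first inversion.
In first inversion the root lies a sixth above the bass: a sixth above C in A minor is A.
The chord tones are C, E, G, A, giving A minor seventh.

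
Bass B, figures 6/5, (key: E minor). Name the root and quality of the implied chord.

The figures 6/5 indicate a seventh chord in first inversion.
In first inversion the root lies a sixth above the bass: a sixth above B in E minor is G.
The chord tones are B, D, F#, G, giving G major seventh.

G major seventh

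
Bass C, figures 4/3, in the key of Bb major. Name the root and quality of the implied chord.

The figures 4/3 indicate a seventh chord in second inversion.
In second inversion the root lies a fourth above the bass: a fourth above C in Bb major is F.
The chord tones are C, Eb, F, A, giving F dominant seventh.

F dominant seventh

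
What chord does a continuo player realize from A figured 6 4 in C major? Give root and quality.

The figures 6 4 indicate a triad in second inversion.
In second inversion the root lies a fourth above the bass: a fourth above A in C major is D.
The chord tones are A, D, F, giving D minor.

D minor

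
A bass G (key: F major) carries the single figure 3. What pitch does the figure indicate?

Counting 2 letter steps above G lands on B; in F major, that letter is Bb.

Bb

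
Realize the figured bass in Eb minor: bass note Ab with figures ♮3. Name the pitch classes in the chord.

Ab, C, Eb

The written figures ♮3 are shorthand for 5/3: the 5 is implied.
A third above Ab in this key is Cb, made natural (C) by the ♮ figure.
A fifth above Ab in this key is Eb.
Together with the bass Ab, this spells Ab major in root position.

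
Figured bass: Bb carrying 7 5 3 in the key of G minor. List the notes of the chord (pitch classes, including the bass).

A third above Bb in this key is D.
A fifth above Bb in this key is F.
A seventh above Bb in this key is A.
Together with the bass Bb, this spells Bb major seventh in root position.

Bb, D, F, A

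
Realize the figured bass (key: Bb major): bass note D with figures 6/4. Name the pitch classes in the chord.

A fourth above D in this key is G.
A sixth above D in this key is Bb.
Together with the bass D, this spells G minor in second inversion.

D, G, Bb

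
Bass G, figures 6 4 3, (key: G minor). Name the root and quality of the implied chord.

The figures 6 4 3 indicate a seventh chord in second inversion.
In second inversion the root lies a fourth above the bass: a fourth above G in G minor is C.
The chord tones are G, Bb, C, Eb, giving C minor seventh.

C minor seventh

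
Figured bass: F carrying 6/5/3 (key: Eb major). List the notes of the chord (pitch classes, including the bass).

F, Ab, C, D

A third above F in this key is Ab.
A fifth above F in this key is C.
A sixth above F in this key is D.
Together with the bass F, this spells D half-diminished seventh in first inversion.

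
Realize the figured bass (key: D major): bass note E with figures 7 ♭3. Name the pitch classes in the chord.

E, Gb, B, D

The written figures 7 ♭3 are shorthand for 7/5/3: the 5 is implied.
A third above E in this key is G, lowered to Gb by the flat.
A fifth above E in this key is B.
A seventh above E in this key is D.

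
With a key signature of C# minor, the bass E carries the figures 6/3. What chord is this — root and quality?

The figures 6/3 indicate a triad in first inversion.
In first inversion the root lies a sixth above the bass: a sixth above E in C# minor is C#.
The chord tones are E, G#, C#, giving C# minor.

C# minor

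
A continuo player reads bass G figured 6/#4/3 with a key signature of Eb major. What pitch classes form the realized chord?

A third above G in this key is Bb.
A fourth above G in this key is C, raised to C# by the sharp.
A sixth above G in this key is Eb.

G, Bb, C#, Eb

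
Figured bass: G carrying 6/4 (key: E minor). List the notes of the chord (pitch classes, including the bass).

G, C, E

A fourth above G in this key is C.
A sixth above G in this key is E.
Together with the bass G, this spells C major in second inversion.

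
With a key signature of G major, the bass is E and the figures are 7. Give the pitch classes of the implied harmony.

E, G, B, D

The written figures 7 are shorthand for 7/5/3: the 5/3 are implied.
A third above E in this key is G.
A fifth above E in this key is B.
A seventh above E in this key is D.
Together with the bass E, this spells E minor seventh in root position.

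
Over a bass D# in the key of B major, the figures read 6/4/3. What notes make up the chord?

D#, F#, G#, B

A third above D# in this key is F#.
A fourth above D# in this key is G#.
A sixth above D# in this key is B.
Together with the bass D#, this spells G# minor seventh in second inversion.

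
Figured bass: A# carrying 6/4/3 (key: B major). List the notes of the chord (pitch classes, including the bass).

A#, C#, D#, F#

A third above A# in this key is C#.
A fourth above A# in this key is D#.
A sixth above A# in this key is F#.
Together with the bass A#, this spells D# minor seventh in second inversion.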